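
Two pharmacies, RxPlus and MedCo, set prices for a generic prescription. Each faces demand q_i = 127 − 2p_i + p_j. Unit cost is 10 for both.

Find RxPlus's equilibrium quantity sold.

RxPlus's profit: π = (p_{RxPlus} − 10)(127 − 2p_{RxPlus} + p_{MedCo}).
∂π/∂p_{RxPlus} = 147 − 4p_{RxPlus} + p_{MedCo} = 0 ⇒ p_{RxPlus} = 36.75 + 0.25p_{MedCo}.
By symmetry p_{MedCo} = p_{RxPlus}; substituting into the reaction function, 0.75p_{RxPlus} = 36.75 and p_{RxPlus} = 49.
q_{RxPlus} = 127 − 2·49 + 49 = 78.

78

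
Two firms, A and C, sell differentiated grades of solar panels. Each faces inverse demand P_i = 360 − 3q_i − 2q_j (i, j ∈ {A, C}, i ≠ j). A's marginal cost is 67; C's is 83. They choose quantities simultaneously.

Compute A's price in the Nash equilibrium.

179.875

Firm A's profit: π = q_A(360 − 3q_A − 2q_C) − 67q_A.
∂π/∂q_A = 293 − 6q_A − 2q_C = 0 ⇒ q_A = 293/6 − (1/3)q_C.
Similarly q_C = 277/6 − (1/3)q_A.
Solving the two reaction functions simultaneously: (1 − (−1/3)(−1/3))q_A = 293/6 − (1/3)·(277/6), so (8/9)q_A = 301/9 and q_A = 37.625.
Then q_C = 277/6 − (1/3)·37.625 = 33.625.
P_A = 360 − 3·37.625 − 2·33.625 = 179.875.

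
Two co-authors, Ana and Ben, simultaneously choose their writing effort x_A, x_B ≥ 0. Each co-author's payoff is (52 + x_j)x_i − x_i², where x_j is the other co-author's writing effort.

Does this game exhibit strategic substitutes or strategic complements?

Ana's payoff is (52 + x_B)x_A − x_A².
∂π/∂x_A = 52 + x_B − 2x_A = 0, so x_A = 26 + 0.5x_B.
The best-response slope dx_A/dx_B = 0.5 > 0: the reaction function is upward-sloping, so the choices are strategic complements.

strategic complements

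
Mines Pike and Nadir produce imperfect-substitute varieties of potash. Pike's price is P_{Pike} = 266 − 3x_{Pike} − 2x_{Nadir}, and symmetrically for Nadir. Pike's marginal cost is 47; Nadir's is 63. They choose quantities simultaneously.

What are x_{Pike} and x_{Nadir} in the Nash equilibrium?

Mine Pike's profit: π = x_{Pike}(266 − 3x_{Pike} − 2x_{Nadir}) − 47x_{Pike}.
∂π/∂x_{Pike} = 219 − 6x_{Pike} − 2x_{Nadir} = 0 ⇒ x_{Pike} = 36.5 − (1/3)x_{Nadir}.
Similarly x_{Nadir} = 203/6 − (1/3)x_{Pike}.
Solving the two reaction functions simultaneously: (1 − (−1/3)(−1/3))x_{Pike} = 36.5 − (1/3)·(203/6), so (8/9)x_{Pike} = 227/9 and x_{Pike} = 28.375.
Then x_{Nadir} = 203/6 − (1/3)·28.375 = 24.375.

28.375, 24.375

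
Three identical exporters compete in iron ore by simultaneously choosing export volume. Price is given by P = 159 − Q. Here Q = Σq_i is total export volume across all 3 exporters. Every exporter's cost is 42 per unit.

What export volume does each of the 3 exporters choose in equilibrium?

A representative exporter's profit is π_i = q_i(159 − Q) − 42q_i, with Q = q_i + Σ_{j≠i} q_j.
First-order condition: 117 − 2q_i − Σ_{j≠i} q_j = 0.
Imposing symmetry (q_j = q for all j) turns Σ_{j≠i} q_j into 2q, so 117 = 4q and q = 29.25.

29.25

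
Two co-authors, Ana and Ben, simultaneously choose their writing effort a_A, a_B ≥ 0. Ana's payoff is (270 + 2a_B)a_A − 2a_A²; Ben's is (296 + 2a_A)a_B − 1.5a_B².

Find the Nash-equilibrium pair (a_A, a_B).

Expanding Ana's payoff: 270a_A + 2a_Ba_A − 2a_A².
∂π/∂a_A = 270 + 2a_B − 4a_A = 0, so a_A = 67.5 + 0.5a_B.
Likewise for Ben: a_B = 296/3 + (2/3)a_A.
Plugging a_B into Ana's best response: a_A = 67.5 + 0.5(296/3 + (2/3)a_A) ⇒ (2/3)a_A = 701/6, so a_A = 175.25.
Then a_B = 296/3 + (2/3)·175.25 = 215.5.

175.25, 215.5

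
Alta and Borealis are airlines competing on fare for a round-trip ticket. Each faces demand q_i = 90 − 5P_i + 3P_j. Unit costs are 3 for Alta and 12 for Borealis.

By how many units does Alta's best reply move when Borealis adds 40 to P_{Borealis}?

12

Alta's profit: π = (P_{Alta} − 3)(90 − 5P_{Alta} + 3P_{Borealis}).
∂π/∂P_{Alta} = 105 − 10P_{Alta} + 3P_{Borealis} = 0 ⇒ P_{Alta} = 10.5 + 0.3P_{Borealis}.
The reaction-function slope is 0.3, so a 40-unit rise in P_{Borealis} moves P_{Alta} by 0.3 × 40 = 12. Alta's best response rises — the actions are strategic complements.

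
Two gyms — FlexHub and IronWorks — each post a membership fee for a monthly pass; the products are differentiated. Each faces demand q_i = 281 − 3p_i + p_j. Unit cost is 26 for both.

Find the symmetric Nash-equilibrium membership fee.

FlexHub's profit: π = (p_{FlexHub} − 26)(281 − 3p_{FlexHub} + p_{IronWorks}).
∂π/∂p_{FlexHub} = 359 − 6p_{FlexHub} + p_{IronWorks} = 0 ⇒ p_{FlexHub} = 359/6 + (1/6)p_{IronWorks}.
By symmetry p_{IronWorks} = p_{FlexHub}; substituting into the reaction function, (5/6)p_{FlexHub} = 359/6 and p_{FlexHub} = 71.8.

71.8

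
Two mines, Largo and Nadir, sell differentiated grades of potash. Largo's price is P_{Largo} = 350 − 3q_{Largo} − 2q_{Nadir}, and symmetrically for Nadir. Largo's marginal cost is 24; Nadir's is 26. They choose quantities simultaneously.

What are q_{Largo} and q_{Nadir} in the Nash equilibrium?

40.875, 40.375

Mine Largo's profit: π = q_{Largo}(350 − 3q_{Largo} − 2q_{Nadir}) − 24q_{Largo}.
∂π/∂q_{Largo} = 326 − 6q_{Largo} − 2q_{Nadir} = 0 ⇒ q_{Largo} = 163/3 − (1/3)q_{Nadir}.
Similarly q_{Nadir} = 54 − (1/3)q_{Largo}.
Solving the two reaction functions simultaneously: (1 − (−1/3)(−1/3))q_{Largo} = 163/3 − (1/3)·54, so (8/9)q_{Largo} = 109/3 and q_{Largo} = 40.875.
Then q_{Nadir} = 54 − (1/3)·40.875 = 40.375.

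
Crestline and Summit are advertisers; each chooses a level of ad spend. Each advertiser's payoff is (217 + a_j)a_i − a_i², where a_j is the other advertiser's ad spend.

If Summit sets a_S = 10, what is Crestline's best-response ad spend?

113.5

Crestline's payoff is (217 + a_S)a_C − a_C².
∂π/∂a_C = 217 + a_S − 2a_C = 0, so a_C = 108.5 + 0.5a_S.
At a_S = 10: a_C = 108.5 + 0.5·10 = 113.5.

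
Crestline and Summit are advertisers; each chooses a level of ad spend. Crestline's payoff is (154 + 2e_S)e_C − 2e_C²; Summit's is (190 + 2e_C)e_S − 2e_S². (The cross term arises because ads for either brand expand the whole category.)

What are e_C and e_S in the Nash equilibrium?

83, 89

Expanding Crestline's payoff: 154e_C + 2e_Se_C − 2e_C².
∂π/∂e_C = 154 + 2e_S − 4e_C = 0, so e_C = 38.5 + 0.5e_S.
Likewise for Summit: e_S = 47.5 + 0.5e_C.
Substituting the second reaction function into the first: e_C = 38.5 + 0.5(47.5 + 0.5e_C), which gives 0.75e_C = 62.25 ⇒ e_C = 83.
Then e_S = 47.5 + 0.5·83 = 89.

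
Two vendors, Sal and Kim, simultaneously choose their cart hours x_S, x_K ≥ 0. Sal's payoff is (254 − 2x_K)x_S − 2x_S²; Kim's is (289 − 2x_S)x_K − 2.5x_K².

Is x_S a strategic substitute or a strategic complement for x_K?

Expanding Sal's payoff: 254x_S − 2x_Kx_S − 2x_S².
∂π/∂x_S = 254 − 2x_K − 4x_S = 0, so x_S = 63.5 − 0.5x_K.
The best-response slope dx_S/dx_K = −0.5 < 0: the reaction function is downward-sloping, so the choices are strategic substitutes.

strategic substitutes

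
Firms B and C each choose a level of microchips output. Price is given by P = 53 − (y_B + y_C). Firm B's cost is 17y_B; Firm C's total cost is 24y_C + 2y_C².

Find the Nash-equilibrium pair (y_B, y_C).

17, 2

Firm B's profit: π = y_B(53 − (y_B + y_C)) − 17y_B.
∂π/∂y_B = 36 − 2y_B − y_C = 0, so y_B = 18 − 0.5y_C.
For C: ∂π/∂y_C = 29 − 6y_C − y_B = 0 ⇒ y_C = 29/6 − (1/6)y_B.
Solving the two reaction functions simultaneously: (1 − (−0.5)(−1/6))y_B = 18 − 0.5·(29/6), so (11/12)y_B = 187/12 and y_B = 17.
Then y_C = 29/6 − (1/6)·17 = 2.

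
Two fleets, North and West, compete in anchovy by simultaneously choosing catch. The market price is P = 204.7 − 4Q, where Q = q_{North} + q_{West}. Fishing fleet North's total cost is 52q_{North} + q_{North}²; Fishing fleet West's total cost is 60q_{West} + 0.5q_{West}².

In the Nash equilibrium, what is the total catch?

22.05

Fishing fleet North's profit: π = q_{North}(204.7 − 4(q_{North} + q_{West})) − 52q_{North} − q_{North}².
∂π/∂q_{North} = 152.7 − 10q_{North} − 4q_{West} = 0, so q_{North} = 15.27 − 0.4q_{West}.
For West: ∂π/∂q_{West} = 144.7 − 9q_{West} − 4q_{North} = 0 ⇒ q_{West} = 1447/90 − (4/9)q_{North}.
Plugging q_{West} into North's best response: q_{North} = 15.27 − 0.4(1447/90 − (4/9)q_{North}) ⇒ (37/45)q_{North} = 1591/180, so q_{North} = 10.75.
Then q_{West} = 1447/90 − (4/9)·10.75 = 11.3.
Total catch: 10.75 + 11.3 = 22.05.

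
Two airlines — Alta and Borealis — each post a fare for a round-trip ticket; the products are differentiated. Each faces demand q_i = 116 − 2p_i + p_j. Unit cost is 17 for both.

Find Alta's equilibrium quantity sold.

Alta's profit: π = (p_{Alta} − 17)(116 − 2p_{Alta} + p_{Borealis}).
∂π/∂p_{Alta} = 150 − 4p_{Alta} + p_{Borealis} = 0 ⇒ p_{Alta} = 37.5 + 0.25p_{Borealis}.
The game is symmetric, so in equilibrium p_{Borealis} = p_{Alta}: the reaction function gives 0.75p_{Alta} = 37.5, hence p_{Alta} = 50.
q_{Alta} = 116 − 2·50 + 50 = 66.

66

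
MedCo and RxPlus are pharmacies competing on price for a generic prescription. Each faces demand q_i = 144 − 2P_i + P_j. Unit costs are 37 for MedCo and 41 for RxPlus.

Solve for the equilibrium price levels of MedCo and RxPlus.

73.2, 74.8

MedCo's profit: π = (P_{MedCo} − 37)(144 − 2P_{MedCo} + P_{RxPlus}).
∂π/∂P_{MedCo} = 218 − 4P_{MedCo} + P_{RxPlus} = 0 ⇒ P_{MedCo} = 54.5 + 0.25P_{RxPlus}.
Similarly P_{RxPlus} = 56.5 + 0.25P_{MedCo}.
Substituting the second reaction function into the first: P_{MedCo} = 54.5 + 0.25(56.5 + 0.25P_{MedCo}), which gives 0.9375P_{MedCo} = 68.625 ⇒ P_{MedCo} = 73.2.
Then P_{RxPlus} = 56.5 + 0.25·73.2 = 74.8.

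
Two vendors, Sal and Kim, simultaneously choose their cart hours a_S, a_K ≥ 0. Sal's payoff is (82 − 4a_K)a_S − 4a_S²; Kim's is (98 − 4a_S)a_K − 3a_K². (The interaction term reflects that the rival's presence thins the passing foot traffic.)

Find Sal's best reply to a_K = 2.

9.25

Expanding Sal's payoff: 82a_S − 4a_Ka_S − 4a_S².
∂π/∂a_S = 82 − 4a_K − 8a_S = 0, so a_S = 10.25 − 0.5a_K.
At a_K = 2: a_S = 10.25 − 0.5·2 = 9.25.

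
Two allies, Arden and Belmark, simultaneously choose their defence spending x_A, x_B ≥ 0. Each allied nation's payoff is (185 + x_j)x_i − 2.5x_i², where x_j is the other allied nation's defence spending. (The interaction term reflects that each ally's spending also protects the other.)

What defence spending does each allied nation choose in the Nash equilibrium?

46.25

Arden's payoff is (185 + x_B)x_A − 2.5x_A².
∂π/∂x_A = 185 + x_B − 5x_A = 0, so x_A = 37 + 0.2x_B.
Setting x_A = x_B in the reaction function: x_A = 37 + 0.2x_A, so x_A = 37 / 0.8 = 46.25.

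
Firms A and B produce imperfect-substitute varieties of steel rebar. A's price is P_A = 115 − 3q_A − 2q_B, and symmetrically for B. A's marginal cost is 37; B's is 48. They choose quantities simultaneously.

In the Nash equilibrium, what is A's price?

Firm A's profit: π = q_A(115 − 3q_A − 2q_B) − 37q_A.
∂π/∂q_A = 78 − 6q_A − 2q_B = 0 ⇒ q_A = 13 − (1/3)q_B.
Similarly q_B = 67/6 − (1/3)q_A.
Substituting the second reaction function into the first: q_A = 13 − (1/3)(67/6 − (1/3)q_A), which gives (8/9)q_A = 167/18 ⇒ q_A = 10.4375.
Then q_B = 67/6 − (1/3)·10.4375 = 7.6875.
P_A = 115 − 3·10.4375 − 2·7.6875 = 68.3125.

68.3125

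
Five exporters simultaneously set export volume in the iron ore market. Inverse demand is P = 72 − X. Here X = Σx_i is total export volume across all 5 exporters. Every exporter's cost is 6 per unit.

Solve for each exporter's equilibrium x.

A representative exporter's profit is π_i = x_i(72 − X) − 6x_i, with X = x_i + Σ_{j≠i} x_j.
First-order condition: 66 − 2x_i − Σ_{j≠i} x_j = 0.
In a symmetric equilibrium every exporter chooses the same x, so Σ_{j≠i} x_j = 4x. The condition becomes 66 − 6x = 0, giving x = 66/6 = 11.

11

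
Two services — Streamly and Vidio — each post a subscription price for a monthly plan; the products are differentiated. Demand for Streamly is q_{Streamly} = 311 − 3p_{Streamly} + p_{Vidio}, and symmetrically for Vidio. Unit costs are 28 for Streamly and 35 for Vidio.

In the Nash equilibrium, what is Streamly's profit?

Streamly's profit: π = (p_{Streamly} − 28)(311 − 3p_{Streamly} + p_{Vidio}).
∂π/∂p_{Streamly} = 395 − 6p_{Streamly} + p_{Vidio} = 0 ⇒ p_{Streamly} = 395/6 + (1/6)p_{Vidio}.
Similarly p_{Vidio} = 208/3 + (1/6)p_{Streamly}.
Substituting the second reaction function into the first: p_{Streamly} = 395/6 + (1/6)(208/3 + (1/6)p_{Streamly}), which gives (35/36)p_{Streamly} = 1393/18 ⇒ p_{Streamly} = 79.6.
Then p_{Vidio} = 208/3 + (1/6)·79.6 = 82.6.
q_{Streamly} = 311 − 3·79.6 + 82.6 = 154.8.
Profit = (79.6 − 28)·154.8 = 7987.68.

7987.68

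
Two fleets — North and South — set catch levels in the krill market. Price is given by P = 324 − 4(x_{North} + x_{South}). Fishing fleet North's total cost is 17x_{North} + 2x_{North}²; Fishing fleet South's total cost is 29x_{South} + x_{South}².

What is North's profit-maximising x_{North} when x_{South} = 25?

Fishing fleet North's profit: π = x_{North}(324 − 4(x_{North} + x_{South})) − 17x_{North} − 2x_{North}².
∂π/∂x_{North} = 307 − 12x_{North} − 4x_{South} = 0, so x_{North} = 307/12 − (1/3)x_{South}.
At x_{South} = 25: x_{North} = 307/12 − (1/3)·25 = 17.25.

17.25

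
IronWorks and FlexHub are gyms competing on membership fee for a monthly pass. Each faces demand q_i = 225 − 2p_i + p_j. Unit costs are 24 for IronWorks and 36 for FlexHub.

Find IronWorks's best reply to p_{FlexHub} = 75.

87

IronWorks's profit: π = (p_{IronWorks} − 24)(225 − 2p_{IronWorks} + p_{FlexHub}).
∂π/∂p_{IronWorks} = 273 − 4p_{IronWorks} + p_{FlexHub} = 0 ⇒ p_{IronWorks} = 68.25 + 0.25p_{FlexHub}.
At p_{FlexHub} = 75: p_{IronWorks} = 68.25 + 0.25·75 = 87.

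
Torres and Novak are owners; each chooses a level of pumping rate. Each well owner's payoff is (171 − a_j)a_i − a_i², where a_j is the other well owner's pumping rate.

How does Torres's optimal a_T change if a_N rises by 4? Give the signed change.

Torres's payoff is (171 − a_N)a_T − a_T².
∂π/∂a_T = 171 − a_N − 2a_T = 0, so a_T = 85.5 − 0.5a_N.
The reaction-function slope is −0.5, so a 4-unit rise in a_N moves a_T by −0.5 × 4 = −2. Torres's best response falls — the actions are strategic substitutes.

-2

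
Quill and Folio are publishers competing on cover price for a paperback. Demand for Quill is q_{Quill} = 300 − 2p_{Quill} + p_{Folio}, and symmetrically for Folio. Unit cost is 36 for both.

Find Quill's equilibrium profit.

Quill's profit: π = (p_{Quill} − 36)(300 − 2p_{Quill} + p_{Folio}).
∂π/∂p_{Quill} = 372 − 4p_{Quill} + p_{Folio} = 0 ⇒ p_{Quill} = 93 + 0.25p_{Folio}.
By symmetry p_{Folio} = p_{Quill}; substituting into the reaction function, 0.75p_{Quill} = 93 and p_{Quill} = 124.
q_{Quill} = 300 − 2·124 + 124 = 176.
Profit = (124 − 36)·176 = 15488.

15488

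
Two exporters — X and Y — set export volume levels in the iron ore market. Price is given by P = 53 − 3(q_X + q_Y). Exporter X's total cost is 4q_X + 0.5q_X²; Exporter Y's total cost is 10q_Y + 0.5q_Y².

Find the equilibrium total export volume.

9.2

Exporter X's profit: π = q_X(53 − 3(q_X + q_Y)) − 4q_X − 0.5q_X².
∂π/∂q_X = 49 − 7q_X − 3q_Y = 0, so q_X = 7 − (3/7)q_Y.
By the same steps for Y: q_Y = 43/7 − (3/7)q_X.
Plugging q_Y into X's best response: q_X = 7 − (3/7)(43/7 − (3/7)q_X) ⇒ (40/49)q_X = 214/49, so q_X = 5.35.
Then q_Y = 43/7 − (3/7)·5.35 = 3.85.
Total export volume: 5.35 + 3.85 = 9.2.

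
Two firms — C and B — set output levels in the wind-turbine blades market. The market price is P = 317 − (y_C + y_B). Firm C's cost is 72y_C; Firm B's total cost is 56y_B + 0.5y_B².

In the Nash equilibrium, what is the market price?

Firm C's profit: π = y_C(317 − (y_C + y_B)) − 72y_C.
∂π/∂y_C = 245 − 2y_C − y_B = 0, so y_C = 122.5 − 0.5y_B.
For B: ∂π/∂y_B = 261 − 3y_B − y_C = 0 ⇒ y_B = 87 − (1/3)y_C.
Plugging y_B into C's best response: y_C = 122.5 − 0.5(87 − (1/3)y_C) ⇒ (5/6)y_C = 79, so y_C = 94.8.
Then y_B = 87 − (1/3)·94.8 = 55.4.
Equilibrium price: P = 317 − 150.2 = 166.8.

166.8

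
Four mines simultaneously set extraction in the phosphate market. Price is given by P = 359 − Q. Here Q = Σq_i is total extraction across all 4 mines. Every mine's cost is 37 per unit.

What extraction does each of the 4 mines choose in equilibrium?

64.4

A representative mine's profit is π_i = q_i(359 − Q) − 37q_i, with Q = q_i + Σ_{j≠i} q_j.
First-order condition: 322 − 2q_i − Σ_{j≠i} q_j = 0.
In a symmetric equilibrium every mine chooses the same q, so Σ_{j≠i} q_j = 3q. The condition becomes 322 − 5q = 0, giving q = 322/5 = 64.4.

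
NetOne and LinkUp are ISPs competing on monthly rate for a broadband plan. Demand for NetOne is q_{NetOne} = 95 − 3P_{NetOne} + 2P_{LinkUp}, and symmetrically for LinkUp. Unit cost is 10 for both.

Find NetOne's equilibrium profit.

NetOne's profit: π = (P_{NetOne} − 10)(95 − 3P_{NetOne} + 2P_{LinkUp}).
∂π/∂P_{NetOne} = 125 − 6P_{NetOne} + 2P_{LinkUp} = 0 ⇒ P_{NetOne} = 125/6 + (1/3)P_{LinkUp}.
The game is symmetric, so in equilibrium P_{LinkUp} = P_{NetOne}: the reaction function gives (2/3)P_{NetOne} = 125/6, hence P_{NetOne} = 31.25.
q_{NetOne} = 95 − 3·31.25 + 2·31.25 = 63.75.
Profit = (31.25 − 10)·63.75 = 1354.6875.

1354.6875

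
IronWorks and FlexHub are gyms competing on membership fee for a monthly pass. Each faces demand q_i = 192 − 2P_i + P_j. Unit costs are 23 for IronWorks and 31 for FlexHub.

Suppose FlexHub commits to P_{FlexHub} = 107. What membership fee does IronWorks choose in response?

86.25

IronWorks's profit: π = (P_{IronWorks} − 23)(192 − 2P_{IronWorks} + P_{FlexHub}).
∂π/∂P_{IronWorks} = 238 − 4P_{IronWorks} + P_{FlexHub} = 0 ⇒ P_{IronWorks} = 59.5 + 0.25P_{FlexHub}.
At P_{FlexHub} = 107: P_{IronWorks} = 59.5 + 0.25·107 = 86.25.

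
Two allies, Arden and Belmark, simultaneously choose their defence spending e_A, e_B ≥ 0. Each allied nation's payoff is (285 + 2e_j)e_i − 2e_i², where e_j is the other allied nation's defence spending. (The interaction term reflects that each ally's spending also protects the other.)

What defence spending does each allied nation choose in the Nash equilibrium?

Arden's payoff is (285 + 2e_B)e_A − 2e_A².
∂π/∂e_A = 285 + 2e_B − 4e_A = 0, so e_A = 71.25 + 0.5e_B.
Setting e_A = e_B in the reaction function: e_A = 71.25 + 0.5e_A, so e_A = 71.25 / 0.5 = 142.5.

142.5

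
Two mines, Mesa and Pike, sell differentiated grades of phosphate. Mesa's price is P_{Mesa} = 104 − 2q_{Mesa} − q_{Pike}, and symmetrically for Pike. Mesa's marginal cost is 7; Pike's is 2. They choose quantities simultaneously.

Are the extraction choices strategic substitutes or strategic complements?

Mine Mesa's profit: π = q_{Mesa}(104 − 2q_{Mesa} − q_{Pike}) − 7q_{Mesa}.
∂π/∂q_{Mesa} = 97 − 4q_{Mesa} − q_{Pike} = 0 ⇒ q_{Mesa} = 24.25 − 0.25q_{Pike}.
The best-response slope dq_{Mesa}/dq_{Pike} = −0.25 < 0: the reaction function is downward-sloping, so the choices are strategic substitutes.

strategic substitutes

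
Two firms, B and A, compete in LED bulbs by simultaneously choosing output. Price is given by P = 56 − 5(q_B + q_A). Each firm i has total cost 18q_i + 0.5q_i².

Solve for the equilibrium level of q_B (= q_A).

2.375

Firm B's profit: π = q_B(56 − 5(q_B + q_A)) − 18q_B − 0.5q_B².
∂π/∂q_B = 38 − 11q_B − 5q_A = 0, so q_B = 38/11 − (5/11)q_A.
Setting q_B = q_A in the reaction function: q_B = 38/11 − (5/11)q_B, so q_B = (38/11) / (16/11) = 2.375.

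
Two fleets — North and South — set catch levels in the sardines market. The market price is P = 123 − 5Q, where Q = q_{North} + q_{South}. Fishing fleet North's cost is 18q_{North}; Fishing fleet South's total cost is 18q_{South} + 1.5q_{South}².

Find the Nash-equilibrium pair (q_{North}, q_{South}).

Fishing fleet North's profit: π = q_{North}(123 − 5(q_{North} + q_{South})) − 18q_{North}.
∂π/∂q_{North} = 105 − 10q_{North} − 5q_{South} = 0, so q_{North} = 10.5 − 0.5q_{South}.
For South: ∂π/∂q_{South} = 105 − 13q_{South} − 5q_{North} = 0 ⇒ q_{South} = 105/13 − (5/13)q_{North}.
Plugging q_{South} into North's best response: q_{North} = 10.5 − 0.5(105/13 − (5/13)q_{North}) ⇒ (21/26)q_{North} = 84/13, so q_{North} = 8.
Then q_{South} = 105/13 − (5/13)·8 = 5.

8, 5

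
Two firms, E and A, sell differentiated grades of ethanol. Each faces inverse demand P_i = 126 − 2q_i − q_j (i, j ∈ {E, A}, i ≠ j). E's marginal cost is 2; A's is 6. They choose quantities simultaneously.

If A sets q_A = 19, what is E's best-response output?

26.25

Firm E's profit: π = q_E(126 − 2q_E − q_A) − 2q_E.
∂π/∂q_E = 124 − 4q_E − q_A = 0 ⇒ q_E = 31 − 0.25q_A.
At q_A = 19: q_E = 31 − 0.25·19 = 26.25.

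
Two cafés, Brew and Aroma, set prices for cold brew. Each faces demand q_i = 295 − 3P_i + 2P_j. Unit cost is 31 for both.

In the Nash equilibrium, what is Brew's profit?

13068

Brew's profit: π = (P_{Brew} − 31)(295 − 3P_{Brew} + 2P_{Aroma}).
∂π/∂P_{Brew} = 388 − 6P_{Brew} + 2P_{Aroma} = 0 ⇒ P_{Brew} = 194/3 + (1/3)P_{Aroma}.
By symmetry P_{Aroma} = P_{Brew}; substituting into the reaction function, (2/3)P_{Brew} = 194/3 and P_{Brew} = 97.
q_{Brew} = 295 − 3·97 + 2·97 = 198.
Profit = (97 − 31)·198 = 13068.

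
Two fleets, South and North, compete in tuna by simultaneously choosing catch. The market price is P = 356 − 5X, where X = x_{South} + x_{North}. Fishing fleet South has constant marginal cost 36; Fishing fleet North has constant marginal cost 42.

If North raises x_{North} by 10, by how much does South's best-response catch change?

-5

Fishing fleet South's profit: π = x_{South}(356 − 5(x_{South} + x_{North})) − 36x_{South}.
∂π/∂x_{South} = 320 − 10x_{South} − 5x_{North} = 0, so x_{South} = 32 − 0.5x_{North}.
The reaction-function slope is −0.5, so a 10-unit rise in x_{North} moves x_{South} by −0.5 × 10 = −5. South's best response falls — the actions are strategic substitutes.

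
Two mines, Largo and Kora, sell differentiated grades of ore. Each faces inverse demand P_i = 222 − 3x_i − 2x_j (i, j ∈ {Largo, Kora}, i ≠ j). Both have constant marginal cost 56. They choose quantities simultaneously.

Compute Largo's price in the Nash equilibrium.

Mine Largo's profit: π = x_{Largo}(222 − 3x_{Largo} − 2x_{Kora}) − 56x_{Largo}.
∂π/∂x_{Largo} = 166 − 6x_{Largo} − 2x_{Kora} = 0 ⇒ x_{Largo} = 83/3 − (1/3)x_{Kora}.
The game is symmetric, so in equilibrium x_{Kora} = x_{Largo}: the reaction function gives (4/3)x_{Largo} = 83/3, hence x_{Largo} = 20.75.
P_{Largo} = 222 − 3·20.75 − 2·20.75 = 118.25.

118.25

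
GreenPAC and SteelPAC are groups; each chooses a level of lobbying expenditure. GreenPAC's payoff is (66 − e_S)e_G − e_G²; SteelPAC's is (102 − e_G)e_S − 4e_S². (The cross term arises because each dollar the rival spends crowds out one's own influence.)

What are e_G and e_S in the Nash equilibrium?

28.4, 9.2

Expanding GreenPAC's payoff: 66e_G − e_Se_G − e_G².
∂π/∂e_G = 66 − e_S − 2e_G = 0, so e_G = 33 − 0.5e_S.
Likewise for SteelPAC: e_S = 12.75 − 0.125e_G.
Substituting the second reaction function into the first: e_G = 33 − 0.5(12.75 − 0.125e_G), which gives 0.9375e_G = 26.625 ⇒ e_G = 28.4.
Then e_S = 12.75 − 0.125·28.4 = 9.2.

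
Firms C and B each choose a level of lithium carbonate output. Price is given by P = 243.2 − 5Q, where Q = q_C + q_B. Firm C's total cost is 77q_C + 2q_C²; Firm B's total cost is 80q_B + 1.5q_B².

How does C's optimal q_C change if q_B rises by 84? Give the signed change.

Firm C's profit: π = q_C(243.2 − 5(q_C + q_B)) − 77q_C − 2q_C².
∂π/∂q_C = 166.2 − 14q_C − 5q_B = 0, so q_C = 831/70 − (5/14)q_B.
The reaction-function slope is −5/14, so an 84-unit rise in q_B moves q_C by −5/14 × 84 = −30. C's best response falls — the actions are strategic substitutes.

-30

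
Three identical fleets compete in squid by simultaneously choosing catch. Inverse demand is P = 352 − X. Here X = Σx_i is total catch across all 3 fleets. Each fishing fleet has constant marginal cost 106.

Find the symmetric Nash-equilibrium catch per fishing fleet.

61.5

A representative fishing fleet's profit is π_i = x_i(352 − X) − 106x_i, with X = x_i + Σ_{j≠i} x_j.
First-order condition: 246 − 2x_i − Σ_{j≠i} x_j = 0.
With identical fishing fleets, set every x_j = x: then 246 − 2x − 2x = 0, i.e. x = 246/4 = 61.5.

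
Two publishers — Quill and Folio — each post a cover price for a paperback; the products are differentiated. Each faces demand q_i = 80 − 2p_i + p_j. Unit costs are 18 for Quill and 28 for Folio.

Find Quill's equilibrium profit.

968

Quill's profit: π = (p_{Quill} − 18)(80 − 2p_{Quill} + p_{Folio}).
∂π/∂p_{Quill} = 116 − 4p_{Quill} + p_{Folio} = 0 ⇒ p_{Quill} = 29 + 0.25p_{Folio}.
Similarly p_{Folio} = 34 + 0.25p_{Quill}.
Plugging p_{Folio} into Quill's best response: p_{Quill} = 29 + 0.25(34 + 0.25p_{Quill}) ⇒ 0.9375p_{Quill} = 37.5, so p_{Quill} = 40.
Then p_{Folio} = 34 + 0.25·40 = 44.
q_{Quill} = 80 − 2·40 + 44 = 44.
Profit = (40 − 18)·44 = 968.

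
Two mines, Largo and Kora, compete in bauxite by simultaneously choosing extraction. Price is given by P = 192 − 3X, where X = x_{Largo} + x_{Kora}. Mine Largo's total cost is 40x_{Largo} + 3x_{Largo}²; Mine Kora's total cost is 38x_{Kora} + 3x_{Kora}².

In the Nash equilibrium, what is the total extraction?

20.4

Mine Largo's profit: π = x_{Largo}(192 − 3(x_{Largo} + x_{Kora})) − 40x_{Largo} − 3x_{Largo}².
∂π/∂x_{Largo} = 152 − 12x_{Largo} − 3x_{Kora} = 0, so x_{Largo} = 38/3 − 0.25x_{Kora}.
By the same steps for Kora: x_{Kora} = 77/6 − 0.25x_{Largo}.
Solving the two reaction functions simultaneously: (1 − (−0.25)(−0.25))x_{Largo} = 38/3 − 0.25·(77/6), so 0.9375x_{Largo} = 227/24 and x_{Largo} = 454/45.
Then x_{Kora} = 77/6 − 0.25·(454/45) = 464/45.
Total extraction: 454/45 + 464/45 = 20.4.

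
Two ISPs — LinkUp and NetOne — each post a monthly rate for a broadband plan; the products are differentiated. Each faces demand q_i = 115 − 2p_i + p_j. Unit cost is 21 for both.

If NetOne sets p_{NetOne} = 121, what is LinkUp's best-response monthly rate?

69.5

LinkUp's profit: π = (p_{LinkUp} − 21)(115 − 2p_{LinkUp} + p_{NetOne}).
∂π/∂p_{LinkUp} = 157 − 4p_{LinkUp} + p_{NetOne} = 0 ⇒ p_{LinkUp} = 39.25 + 0.25p_{NetOne}.
At p_{NetOne} = 121: p_{LinkUp} = 39.25 + 0.25·121 = 69.5.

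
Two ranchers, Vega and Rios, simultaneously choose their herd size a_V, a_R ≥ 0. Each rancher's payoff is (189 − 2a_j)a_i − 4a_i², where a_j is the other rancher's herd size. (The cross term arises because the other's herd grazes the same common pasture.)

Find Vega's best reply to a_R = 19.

18.875

Vega's payoff is (189 − 2a_R)a_V − 4a_V².
∂π/∂a_V = 189 − 2a_R − 8a_V = 0, so a_V = 23.625 − 0.25a_R.
At a_R = 19: a_V = 23.625 − 0.25·19 = 18.875.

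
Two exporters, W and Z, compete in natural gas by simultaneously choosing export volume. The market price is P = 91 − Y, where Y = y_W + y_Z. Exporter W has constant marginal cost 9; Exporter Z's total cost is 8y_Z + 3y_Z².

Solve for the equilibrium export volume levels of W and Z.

Exporter W's profit: π = y_W(91 − (y_W + y_Z)) − 9y_W.
∂π/∂y_W = 82 − 2y_W − y_Z = 0, so y_W = 41 − 0.5y_Z.
For Z: ∂π/∂y_Z = 83 − 8y_Z − y_W = 0 ⇒ y_Z = 10.375 − 0.125y_W.
Solving the two reaction functions simultaneously: (1 − (−0.5)(−0.125))y_W = 41 − 0.5·10.375, so 0.9375y_W = 35.8125 and y_W = 38.2.
Then y_Z = 10.375 − 0.125·38.2 = 5.6.

38.2, 5.6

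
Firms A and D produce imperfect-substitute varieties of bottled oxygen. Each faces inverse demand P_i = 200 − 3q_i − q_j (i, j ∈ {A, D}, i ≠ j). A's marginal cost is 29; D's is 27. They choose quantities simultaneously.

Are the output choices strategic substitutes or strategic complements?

Firm A's profit: π = q_A(200 − 3q_A − q_D) − 29q_A.
∂π/∂q_A = 171 − 6q_A − q_D = 0 ⇒ q_A = 28.5 − (1/6)q_D.
The best-response slope dq_A/dq_D = −1/6 < 0: the reaction function is downward-sloping, so the choices are strategic substitutes.

strategic substitutes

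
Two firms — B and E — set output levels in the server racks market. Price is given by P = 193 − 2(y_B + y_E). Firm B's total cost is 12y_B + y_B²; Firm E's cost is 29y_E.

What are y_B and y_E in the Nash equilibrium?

Firm B's profit: π = y_B(193 − 2(y_B + y_E)) − 12y_B − y_B².
∂π/∂y_B = 181 − 6y_B − 2y_E = 0, so y_B = 181/6 − (1/3)y_E.
For E: ∂π/∂y_E = 164 − 4y_E − 2y_B = 0 ⇒ y_E = 41 − 0.5y_B.
Solving the two reaction functions simultaneously: (1 − (−1/3)(−0.5))y_B = 181/6 − (1/3)·41, so (5/6)y_B = 16.5 and y_B = 19.8.
Then y_E = 41 − 0.5·19.8 = 31.1.

19.8, 31.1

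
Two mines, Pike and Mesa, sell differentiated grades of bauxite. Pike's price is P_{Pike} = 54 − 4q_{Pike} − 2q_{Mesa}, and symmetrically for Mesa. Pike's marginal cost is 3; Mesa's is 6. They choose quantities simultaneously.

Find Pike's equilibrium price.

Mine Pike's profit: π = q_{Pike}(54 − 4q_{Pike} − 2q_{Mesa}) − 3q_{Pike}.
∂π/∂q_{Pike} = 51 − 8q_{Pike} − 2q_{Mesa} = 0 ⇒ q_{Pike} = 6.375 − 0.25q_{Mesa}.
Similarly q_{Mesa} = 6 − 0.25q_{Pike}.
Substituting the second reaction function into the first: q_{Pike} = 6.375 − 0.25(6 − 0.25q_{Pike}), which gives 0.9375q_{Pike} = 4.875 ⇒ q_{Pike} = 5.2.
Then q_{Mesa} = 6 − 0.25·5.2 = 4.7.
P_{Pike} = 54 − 4·5.2 − 2·4.7 = 23.8.

23.8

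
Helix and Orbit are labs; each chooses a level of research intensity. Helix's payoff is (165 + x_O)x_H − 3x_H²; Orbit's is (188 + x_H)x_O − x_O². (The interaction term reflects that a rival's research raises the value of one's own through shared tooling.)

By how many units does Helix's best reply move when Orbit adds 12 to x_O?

2

Expanding Helix's payoff: 165x_H + x_Ox_H − 3x_H².
∂π/∂x_H = 165 + x_O − 6x_H = 0, so x_H = 27.5 + (1/6)x_O.
The reaction-function slope is 1/6, so a 12-unit rise in x_O moves x_H by 1/6 × 12 = 2. Helix's best response rises — the actions are strategic complements.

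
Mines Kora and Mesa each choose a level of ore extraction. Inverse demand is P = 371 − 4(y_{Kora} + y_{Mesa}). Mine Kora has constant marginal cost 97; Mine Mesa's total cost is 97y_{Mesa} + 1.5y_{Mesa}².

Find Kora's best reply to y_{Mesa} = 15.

26.75

Mine Kora's profit: π = y_{Kora}(371 − 4(y_{Kora} + y_{Mesa})) − 97y_{Kora}.
∂π/∂y_{Kora} = 274 − 8y_{Kora} − 4y_{Mesa} = 0, so y_{Kora} = 34.25 − 0.5y_{Mesa}.
At y_{Mesa} = 15: y_{Kora} = 34.25 − 0.5·15 = 26.75.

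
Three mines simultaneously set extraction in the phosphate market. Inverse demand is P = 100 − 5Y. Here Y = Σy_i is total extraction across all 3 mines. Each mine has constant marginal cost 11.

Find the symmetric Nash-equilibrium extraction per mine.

A representative mine's profit is π_i = y_i(100 − 5Y) − 11y_i, with Y = y_i + Σ_{j≠i} y_j.
First-order condition: 89 − 10y_i − 5Σ_{j≠i} y_j = 0.
Imposing symmetry (y_j = y for all j) turns Σ_{j≠i} y_j into 2y, so 89 = 20y and y = 4.45.

4.45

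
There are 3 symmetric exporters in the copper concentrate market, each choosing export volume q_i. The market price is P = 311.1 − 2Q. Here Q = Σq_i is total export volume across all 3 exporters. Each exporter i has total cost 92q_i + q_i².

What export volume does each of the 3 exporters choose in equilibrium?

21.91

A representative exporter's profit is π_i = q_i(311.1 − 2Q) − 92q_i − q_i², with Q = q_i + Σ_{j≠i} q_j.
First-order condition: 219.1 − 6q_i − 2Σ_{j≠i} q_j = 0.
In a symmetric equilibrium every exporter chooses the same q, so Σ_{j≠i} q_j = 2q. The condition becomes 219.1 − 10q = 0, giving q = 219.1/10 = 21.91.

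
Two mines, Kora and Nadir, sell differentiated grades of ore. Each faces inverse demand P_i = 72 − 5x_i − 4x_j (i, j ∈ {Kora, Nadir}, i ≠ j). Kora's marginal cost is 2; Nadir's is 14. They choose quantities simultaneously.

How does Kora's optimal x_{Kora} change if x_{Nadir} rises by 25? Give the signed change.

-10

Mine Kora's profit: π = x_{Kora}(72 − 5x_{Kora} − 4x_{Nadir}) − 2x_{Kora}.
∂π/∂x_{Kora} = 70 − 10x_{Kora} − 4x_{Nadir} = 0 ⇒ x_{Kora} = 7 − 0.4x_{Nadir}.
The reaction-function slope is −0.4, so a 25-unit rise in x_{Nadir} moves x_{Kora} by −0.4 × 25 = −10. Kora's best response falls — the actions are strategic substitutes.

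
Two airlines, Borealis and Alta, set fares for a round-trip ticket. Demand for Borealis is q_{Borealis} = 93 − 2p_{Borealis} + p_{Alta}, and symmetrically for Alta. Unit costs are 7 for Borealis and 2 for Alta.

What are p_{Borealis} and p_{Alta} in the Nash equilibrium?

35, 33

Borealis's profit: π = (p_{Borealis} − 7)(93 − 2p_{Borealis} + p_{Alta}).
∂π/∂p_{Borealis} = 107 − 4p_{Borealis} + p_{Alta} = 0 ⇒ p_{Borealis} = 26.75 + 0.25p_{Alta}.
Similarly p_{Alta} = 24.25 + 0.25p_{Borealis}.
Solving the two reaction functions simultaneously: (1 − (0.25)(0.25))p_{Borealis} = 26.75 + 0.25·24.25, so 0.9375p_{Borealis} = 32.8125 and p_{Borealis} = 35.
Then p_{Alta} = 24.25 + 0.25·35 = 33.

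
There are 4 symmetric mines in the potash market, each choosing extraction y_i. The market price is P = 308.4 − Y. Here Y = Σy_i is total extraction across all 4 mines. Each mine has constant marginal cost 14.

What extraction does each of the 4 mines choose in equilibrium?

58.88

A representative mine's profit is π_i = y_i(308.4 − Y) − 14y_i, with Y = y_i + Σ_{j≠i} y_j.
First-order condition: 294.4 − 2y_i − Σ_{j≠i} y_j = 0.
With identical mines, set every y_j = y: then 294.4 − 2y − 3y = 0, i.e. y = 294.4/5 = 58.88.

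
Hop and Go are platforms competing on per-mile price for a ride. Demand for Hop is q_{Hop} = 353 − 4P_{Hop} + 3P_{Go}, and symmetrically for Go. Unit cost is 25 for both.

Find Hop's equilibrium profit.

Hop's profit: π = (P_{Hop} − 25)(353 − 4P_{Hop} + 3P_{Go}).
∂π/∂P_{Hop} = 453 − 8P_{Hop} + 3P_{Go} = 0 ⇒ P_{Hop} = 56.625 + 0.375P_{Go}.
By symmetry P_{Go} = P_{Hop}; substituting into the reaction function, 0.625P_{Hop} = 56.625 and P_{Hop} = 90.6.
q_{Hop} = 353 − 4·90.6 + 3·90.6 = 262.4.
Profit = (90.6 − 25)·262.4 = 17213.44.

17213.44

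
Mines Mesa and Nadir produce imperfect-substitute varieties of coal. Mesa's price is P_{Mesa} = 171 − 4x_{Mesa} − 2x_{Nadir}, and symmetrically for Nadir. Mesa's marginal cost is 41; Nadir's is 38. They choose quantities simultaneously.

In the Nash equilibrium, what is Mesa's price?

Mine Mesa's profit: π = x_{Mesa}(171 − 4x_{Mesa} − 2x_{Nadir}) − 41x_{Mesa}.
∂π/∂x_{Mesa} = 130 − 8x_{Mesa} − 2x_{Nadir} = 0 ⇒ x_{Mesa} = 16.25 − 0.25x_{Nadir}.
Similarly x_{Nadir} = 16.625 − 0.25x_{Mesa}.
Solving the two reaction functions simultaneously: (1 − (−0.25)(−0.25))x_{Mesa} = 16.25 − 0.25·16.625, so 0.9375x_{Mesa} = 387/32 and x_{Mesa} = 12.9.
Then x_{Nadir} = 16.625 − 0.25·12.9 = 13.4.
P_{Mesa} = 171 − 4·12.9 − 2·13.4 = 92.6.

92.6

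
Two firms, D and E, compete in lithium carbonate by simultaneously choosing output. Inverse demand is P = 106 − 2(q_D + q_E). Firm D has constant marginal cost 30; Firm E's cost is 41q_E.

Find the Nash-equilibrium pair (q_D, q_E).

14.5, 9

Firm D's profit: π = q_D(106 − 2(q_D + q_E)) − 30q_D.
∂π/∂q_D = 76 − 4q_D − 2q_E = 0, so q_D = 19 − 0.5q_E.
By the same steps for E: q_E = 16.25 − 0.5q_D.
Solving the two reaction functions simultaneously: (1 − (−0.5)(−0.5))q_D = 19 − 0.5·16.25, so 0.75q_D = 10.875 and q_D = 14.5.
Then q_E = 16.25 − 0.5·14.5 = 9.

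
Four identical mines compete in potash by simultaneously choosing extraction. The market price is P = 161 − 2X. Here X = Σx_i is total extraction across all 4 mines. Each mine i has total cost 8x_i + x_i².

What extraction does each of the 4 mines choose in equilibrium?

12.75

A representative mine's profit is π_i = x_i(161 − 2X) − 8x_i − x_i², with X = x_i + Σ_{j≠i} x_j.
First-order condition: 153 − 6x_i − 2Σ_{j≠i} x_j = 0.
With identical mines, set every x_j = x: then 153 − 6x − 6x = 0, i.e. x = 153/12 = 12.75.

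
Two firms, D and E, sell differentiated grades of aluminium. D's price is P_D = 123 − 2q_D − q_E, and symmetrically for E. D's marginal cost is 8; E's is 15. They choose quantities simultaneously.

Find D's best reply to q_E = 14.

25.25

Firm D's profit: π = q_D(123 − 2q_D − q_E) − 8q_D.
∂π/∂q_D = 115 − 4q_D − q_E = 0 ⇒ q_D = 28.75 − 0.25q_E.
At q_E = 14: q_D = 28.75 − 0.25·14 = 25.25.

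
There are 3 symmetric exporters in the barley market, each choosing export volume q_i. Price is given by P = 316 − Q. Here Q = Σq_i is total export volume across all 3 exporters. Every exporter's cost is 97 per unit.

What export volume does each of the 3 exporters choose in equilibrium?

54.75

A representative exporter's profit is π_i = q_i(316 − Q) − 97q_i, with Q = q_i + Σ_{j≠i} q_j.
First-order condition: 219 − 2q_i − Σ_{j≠i} q_j = 0.
With identical exporters, set every q_j = q: then 219 − 2q − 2q = 0, i.e. q = 219/4 = 54.75.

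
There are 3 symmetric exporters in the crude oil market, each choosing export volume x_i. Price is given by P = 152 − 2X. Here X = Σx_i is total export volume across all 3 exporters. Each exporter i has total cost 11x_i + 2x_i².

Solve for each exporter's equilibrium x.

11.75

A representative exporter's profit is π_i = x_i(152 − 2X) − 11x_i − 2x_i², with X = x_i + Σ_{j≠i} x_j.
First-order condition: 141 − 8x_i − 2Σ_{j≠i} x_j = 0.
Imposing symmetry (x_j = x for all j) turns Σ_{j≠i} x_j into 2x, so 141 = 12x and x = 11.75.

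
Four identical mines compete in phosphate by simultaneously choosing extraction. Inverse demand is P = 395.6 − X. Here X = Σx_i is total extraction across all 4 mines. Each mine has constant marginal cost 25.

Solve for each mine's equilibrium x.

A representative mine's profit is π_i = x_i(395.6 − X) − 25x_i, with X = x_i + Σ_{j≠i} x_j.
First-order condition: 370.6 − 2x_i − Σ_{j≠i} x_j = 0.
With identical mines, set every x_j = x: then 370.6 − 2x − 3x = 0, i.e. x = 370.6/5 = 74.12.

74.12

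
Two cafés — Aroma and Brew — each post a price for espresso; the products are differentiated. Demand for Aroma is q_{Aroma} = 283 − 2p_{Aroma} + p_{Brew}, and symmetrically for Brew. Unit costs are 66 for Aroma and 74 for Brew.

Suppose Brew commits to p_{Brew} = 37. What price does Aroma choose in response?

113

Aroma's profit: π = (p_{Aroma} − 66)(283 − 2p_{Aroma} + p_{Brew}).
∂π/∂p_{Aroma} = 415 − 4p_{Aroma} + p_{Brew} = 0 ⇒ p_{Aroma} = 103.75 + 0.25p_{Brew}.
At p_{Brew} = 37: p_{Aroma} = 103.75 + 0.25·37 = 113.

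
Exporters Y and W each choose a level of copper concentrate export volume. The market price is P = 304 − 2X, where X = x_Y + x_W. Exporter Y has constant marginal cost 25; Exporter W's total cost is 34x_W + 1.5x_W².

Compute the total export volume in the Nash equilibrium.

80.625

Exporter Y's profit: π = x_Y(304 − 2(x_Y + x_W)) − 25x_Y.
∂π/∂x_Y = 279 − 4x_Y − 2x_W = 0, so x_Y = 69.75 − 0.5x_W.
For W: ∂π/∂x_W = 270 − 7x_W − 2x_Y = 0 ⇒ x_W = 270/7 − (2/7)x_Y.
Substituting the second reaction function into the first: x_Y = 69.75 − 0.5(270/7 − (2/7)x_Y), which gives (6/7)x_Y = 1413/28 ⇒ x_Y = 58.875.
Then x_W = 270/7 − (2/7)·58.875 = 21.75.
Total export volume: 58.875 + 21.75 = 80.625.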